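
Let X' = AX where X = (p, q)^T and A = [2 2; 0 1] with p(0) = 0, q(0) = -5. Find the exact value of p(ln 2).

-20

A = [[2,2],[0,1]]; eigenvalues λ = 2, 1.
Eigenvectors: (1,0) for λ=2, (2,-1) for λ=1.
From the initial condition, c_1 = -10, c_2 = 5.
p(ln 2) = (-10)(2^2)(1) + (5)(2^1)(2) = -20.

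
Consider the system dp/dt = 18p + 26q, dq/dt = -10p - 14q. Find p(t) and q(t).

Coefficient matrix A = [[18, 26], [-10, -14]].
Characteristic polynomial det(A - λI) = λ^2 - 4λ + 8 = 0.
Eigenvalues λ = 2 ± 2i (complex conjugate pair).
For λ=2+2i: an eigenvector is (-3,2) - i(2,-1) = (-3 - 2i, 2 + i).
A real fundamental pair from Re and Im of e^((2+2i)t)v: X_1 = e^(2t)(cos(2t)·(-3,2) + sin(2t)·(2,-1)), X_2 = e^(2t)(sin(2t)·(-3,2) - cos(2t)·(2,-1)).
General solution: C_1X_1 + C_2X_2.

p(t) = 2C_1e^(2t)sin(2t) - 3C_1e^(2t)cos(2t) - 3C_2e^(2t)sin(2t) - 2C_2e^(2t)cos(2t), q(t) = -C_1e^(2t)sin(2t) + 2C_1e^(2t)cos(2t) + 2C_2e^(2t)sin(2t) + C_2e^(2t)cos(2t)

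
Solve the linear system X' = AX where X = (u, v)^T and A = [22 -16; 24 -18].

Coefficient matrix A = [[22, -16], [24, -18]].
Characteristic polynomial det(A - λI) = λ^2 - 4λ - 12 = 0.
Eigenvalues λ = 6, -2.
For λ=6: (A-λI) row 1 is [16, -16], so an eigenvector is (-1, -1).
For λ=-2: (A-λI) row 1 is [24, -16], so an eigenvector is (-2, -3).
General solution: K_1e^(6t)(-1,-1) + K_2e^(-2t)(-2,-3).

u(t) = -K_1e^(6t) - 2K_2e^(-2t), v(t) = -K_1e^(6t) - 3K_2e^(-2t)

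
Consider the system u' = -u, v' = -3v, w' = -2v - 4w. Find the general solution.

u(t) = K_1e^(-t), v(t) = K_2e^(-3t), w(t) = -2K_2e^(-3t) + K_3e^(-4t)

Coefficient matrix A = [[-1, 0, 0], [0, -3, 0], [0, -2, -4]].
det(A - λI) = 0 gives eigenvalues λ = -1, -3, -4.
For λ=-1: eigenvector (1,0,0).
For λ=-3: eigenvector (0,1,-2).
For λ=-4: eigenvector (0,0,1).
General solution: K_1e^(-t)(1,0,0) + K_2e^(-3t)(0,1,-2) + K_3e^(-4t)(0,0,1).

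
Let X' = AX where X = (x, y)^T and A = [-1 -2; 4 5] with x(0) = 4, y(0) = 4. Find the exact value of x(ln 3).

A = [[-1,-2],[4,5]]; eigenvalues λ = 3, 1.
Eigenvectors: (1,-2) for λ=3, (-1,1) for λ=1.
From the initial condition, c_1 = -8, c_2 = -12.
x(ln 3) = (-8)(3^3)(1) + (-12)(3^1)(-1) = -180.

-180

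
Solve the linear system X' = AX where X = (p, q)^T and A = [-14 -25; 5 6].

Coefficient matrix A = [[-14, -25], [5, 6]].
Characteristic polynomial det(A - λI) = λ^2 + 8λ + 41 = 0.
Eigenvalues λ = -4 ± 5i (complex conjugate pair).
For λ=-4+5i: an eigenvector is (1,0) - i(-2,1) = (1 + 2i, 0 - i).
A real fundamental pair from Re and Im of e^((-4+5i)t)v: X_1 = e^(-4t)(cos(5t)·(1,0) + sin(5t)·(-2,1)), X_2 = e^(-4t)(sin(5t)·(1,0) - cos(5t)·(-2,1)).
General solution: K_1X_1 + K_2X_2.

p(t) = -2K_1e^(-4t)sin(5t) + K_1e^(-4t)cos(5t) + K_2e^(-4t)sin(5t) + 2K_2e^(-4t)cos(5t), q(t) = K_1e^(-4t)sin(5t) - K_2e^(-4t)cos(5t)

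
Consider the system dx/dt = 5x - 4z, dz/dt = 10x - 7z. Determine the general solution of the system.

Coefficient matrix A = [[5, -4], [10, -7]].
Characteristic polynomial det(A - λI) = λ^2 + 2λ + 5 = 0.
Eigenvalues λ = -1 ± 2i (complex conjugate pair).
For λ=-1+2i: an eigenvector is (1,1) - i(1,2) = (1 - i, 1 - 2i).
A real fundamental pair from Re and Im of e^((-1+2i)t)v: X_1 = e^(-t)(cos(2t)·(1,1) + sin(2t)·(1,2)), X_2 = e^(-t)(sin(2t)·(1,1) - cos(2t)·(1,2)).
General solution: C_1X_1 + C_2X_2.

x(t) = C_1e^(-t)sin(2t) + C_1e^(-t)cos(2t) + C_2e^(-t)sin(2t) - C_2e^(-t)cos(2t), z(t) = 2C_1e^(-t)sin(2t) + C_1e^(-t)cos(2t) + C_2e^(-t)sin(2t) - 2C_2e^(-t)cos(2t)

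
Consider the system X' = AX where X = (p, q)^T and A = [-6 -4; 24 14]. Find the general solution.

p(t) = -c_1e^(2t) - c_2e^(6t), q(t) = 2c_1e^(2t) + 3c_2e^(6t)

Coefficient matrix A = [[-6, -4], [24, 14]].
Characteristic polynomial det(A - λI) = λ^2 - 8λ + 12 = 0.
Eigenvalues λ = 2, 6.
For λ=2: (A-λI) row 1 is [-8, -4], so an eigenvector is (-1, 2).
For λ=6: (A-λI) row 1 is [-12, -4], so an eigenvector is (-1, 3).
General solution: c_1e^(2t)(-1,2) + c_2e^(6t)(-1,3).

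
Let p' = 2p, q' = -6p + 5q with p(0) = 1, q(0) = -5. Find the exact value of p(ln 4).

A = [[2,0],[-6,5]]; eigenvalues λ = 2, 5.
Eigenvectors: (1,2) for λ=2, (0,-1) for λ=5.
From the initial condition, c_1 = 1, c_2 = 7.
p(ln 4) = (1)(4^2)(1) + (7)(4^5)(0) = 16.

16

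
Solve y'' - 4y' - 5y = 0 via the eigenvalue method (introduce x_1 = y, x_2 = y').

y(t) = c_1e^(-t) + c_2e^(5t)

Let x_1 = y, x_2 = y'. Then x_1' = x_2 and x_2' = 5x_1 + 4x_2.
A = [[0,1],[5,4]]; det(A-λI) = λ^2 - 4λ - 5.
Eigenvalues λ = -1, 5 with eigenvectors (1,-1), (1,5).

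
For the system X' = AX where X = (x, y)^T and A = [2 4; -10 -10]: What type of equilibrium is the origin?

A = [[2,4],[-10,-10]]; det(A-λI) = λ^2 + 8λ + 20.
λ = -4 ± 2i: negative real part.

stable spiral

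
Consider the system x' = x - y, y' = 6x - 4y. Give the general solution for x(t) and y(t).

Coefficient matrix A = [[1, -1], [6, -4]].
Characteristic polynomial det(A - λI) = λ^2 + 3λ + 2 = 0.
Eigenvalues λ = -1, -2.
For λ=-1: (A-λI) row 1 is [2, -1], so an eigenvector is (1, 2).
For λ=-2: (A-λI) row 1 is [3, -1], so an eigenvector is (-1, -3).
General solution: c_1e^(-t)(1,2) + c_2e^(-2t)(-1,-3).

x(t) = c_1e^(-t) - c_2e^(-2t), y(t) = 2c_1e^(-t) - 3c_2e^(-2t)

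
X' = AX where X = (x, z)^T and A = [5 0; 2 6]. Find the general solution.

Coefficient matrix A = [[5, 0], [2, 6]].
Characteristic polynomial det(A - λI) = λ^2 - 11λ + 30 = 0.
Eigenvalues λ = 6, 5.
For λ=6: (A-λI) row 1 is [-1, 0], so an eigenvector is (0, 1).
For λ=5: (A-λI) row 2 is [2, 1], so an eigenvector is (1, -2).
General solution: C_1e^(6t)(0,1) + C_2e^(5t)(1,-2).

x(t) = C_2e^(5t), z(t) = C_1e^(6t) - 2C_2e^(5t)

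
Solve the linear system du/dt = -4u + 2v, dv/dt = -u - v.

Coefficient matrix A = [[-4, 2], [-1, -1]].
Characteristic polynomial det(A - λI) = λ^2 + 5λ + 6 = 0.
Eigenvalues λ = -2, -3.
For λ=-2: (A-λI) row 1 is [-2, 2], so an eigenvector is (1, 1).
For λ=-3: (A-λI) row 1 is [-1, 2], so an eigenvector is (2, 1).
General solution: C_1e^(-2t)(1,1) + C_2e^(-3t)(2,1).

u(t) = C_1e^(-2t) + 2C_2e^(-3t), v(t) = C_1e^(-2t) + C_2e^(-3t)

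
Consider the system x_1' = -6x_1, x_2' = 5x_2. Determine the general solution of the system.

Coefficient matrix A = [[-6, 0], [0, 5]].
Characteristic polynomial det(A - λI) = λ^2 + λ - 30 = 0.
Eigenvalues λ = 5, -6.
For λ=5: (A-λI) row 1 is [-11, 0], so an eigenvector is (0, -1).
For λ=-6: (A-λI) row 2 is [0, 11], so an eigenvector is (1, 0).
General solution: K_1e^(5t)(0,-1) + K_2e^(-6t)(1,0).

x_1(t) = K_2e^(-6t), x_2(t) = -K_1e^(5t)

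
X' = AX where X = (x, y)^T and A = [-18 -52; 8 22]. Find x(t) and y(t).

x(t) = -2c_1e^(2t)sin(4t) + 3c_1e^(2t)cos(4t) + 3c_2e^(2t)sin(4t) + 2c_2e^(2t)cos(4t), y(t) = c_1e^(2t)sin(4t) - c_1e^(2t)cos(4t) - c_2e^(2t)sin(4t) - c_2e^(2t)cos(4t)

Coefficient matrix A = [[-18, -52], [8, 22]].
Characteristic polynomial det(A - λI) = λ^2 - 4λ + 20 = 0.
Eigenvalues λ = 2 ± 4i (complex conjugate pair).
For λ=2+4i: an eigenvector is (3,-1) - i(-2,1) = (3 + 2i, -1 - i).
A real fundamental pair from Re and Im of e^((2+4i)t)v: X_1 = e^(2t)(cos(4t)·(3,-1) + sin(4t)·(-2,1)), X_2 = e^(2t)(sin(4t)·(3,-1) - cos(4t)·(-2,1)).
General solution: c_1X_1 + c_2X_2.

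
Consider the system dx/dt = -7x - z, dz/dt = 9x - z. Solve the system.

Coefficient matrix A = [[-7, -1], [9, -1]].
Characteristic polynomial det(A - λI) = λ^2 + 8λ + 16 = 0.
Single eigenvalue λ = -4 with algebraic multiplicity 2.
Eigenvector v = (1,-3); generalized eigenvector w with (A-λI)w=v is (-1,2).
General solution: e^(-4t)[K_1·v + K_2·(t·v + w)].

x(t) = K_1e^(-4t) + K_2te^(-4t) - K_2e^(-4t), z(t) = -3K_1e^(-4t) - 3K_2te^(-4t) + 2K_2e^(-4t)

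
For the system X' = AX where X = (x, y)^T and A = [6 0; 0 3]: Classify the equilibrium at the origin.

unstable node

A = [[6,0],[0,3]]; det(A-λI) = λ^2 - 9λ + 18.
λ = 3, 6: both positive.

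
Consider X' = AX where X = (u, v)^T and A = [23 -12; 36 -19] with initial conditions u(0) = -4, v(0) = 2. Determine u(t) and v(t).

Coefficient matrix A = [[23, -12], [36, -19]].
Characteristic polynomial det(A - λI) = λ^2 - 4λ - 5 = 0.
Eigenvalues λ = -1, 5.
For λ=-1: (A-λI) row 1 is [24, -12], so an eigenvector is (-1, -2).
For λ=5: (A-λI) row 1 is [18, -12], so an eigenvector is (2, 3).
General solution: c_1e^(-t)(-1,-2) + c_2e^(5t)(2,3).
Applying u(0)=-4, v(0)=2 gives c_1=-16, c_2=-10.

u(t) = -20e^(5t) + 16e^(-t), v(t) = -30e^(5t) + 32e^(-t)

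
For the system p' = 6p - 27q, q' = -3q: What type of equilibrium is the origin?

saddle

A = [[6,-27],[0,-3]]; det(A-λI) = λ^2 - 3λ - 18.
λ = 6, -3: opposite signs.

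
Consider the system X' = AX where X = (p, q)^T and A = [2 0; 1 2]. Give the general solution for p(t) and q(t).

Coefficient matrix A = [[2, 0], [1, 2]].
Characteristic polynomial det(A - λI) = λ^2 - 4λ + 4 = 0.
Single eigenvalue λ = 2 with algebraic multiplicity 2.
Eigenvector v = (0,-1); generalized eigenvector w with (A-λI)w=v is (-1,3).
General solution: e^(2t)[c_1·v + c_2·(t·v + w)].

p(t) = -c_2e^(2t), q(t) = -c_1e^(2t) - c_2te^(2t) + 3c_2e^(2t)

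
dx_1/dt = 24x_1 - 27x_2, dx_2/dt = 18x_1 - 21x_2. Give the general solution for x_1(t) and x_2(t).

x_1(t) = 3K_1e^(6t) - K_2e^(-3t), x_2(t) = 2K_1e^(6t) - K_2e^(-3t)

Coefficient matrix A = [[24, -27], [18, -21]].
Characteristic polynomial det(A - λI) = λ^2 - 3λ - 18 = 0.
Eigenvalues λ = 6, -3.
For λ=6: (A-λI) row 1 is [18, -27], so an eigenvector is (3, 2).
For λ=-3: (A-λI) row 1 is [27, -27], so an eigenvector is (-1, -1).
General solution: K_1e^(6t)(3,2) + K_2e^(-3t)(-1,-1).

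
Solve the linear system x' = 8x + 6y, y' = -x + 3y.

x(t) = -2C_1e^(5t) - 3C_2e^(6t), y(t) = C_1e^(5t) + C_2e^(6t)

Coefficient matrix A = [[8, 6], [-1, 3]].
Characteristic polynomial det(A - λI) = λ^2 - 11λ + 30 = 0.
Eigenvalues λ = 5, 6.
For λ=5: (A-λI) row 1 is [3, 6], so an eigenvector is (-2, 1).
For λ=6: (A-λI) row 1 is [2, 6], so an eigenvector is (-3, 1).
General solution: C_1e^(5t)(-2,1) + C_2e^(6t)(-3,1).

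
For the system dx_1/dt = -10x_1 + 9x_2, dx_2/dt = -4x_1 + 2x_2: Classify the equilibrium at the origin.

stable improper node

A = [[-10,9],[-4,2]]; det(A-λI) = λ^2 + 8λ + 16.
repeated λ = -4 with a single eigenvector.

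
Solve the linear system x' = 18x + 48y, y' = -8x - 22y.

Coefficient matrix A = [[18, 48], [-8, -22]].
Characteristic polynomial det(A - λI) = λ^2 + 4λ - 12 = 0.
Eigenvalues λ = -6, 2.
For λ=-6: (A-λI) row 1 is [24, 48], so an eigenvector is (-2, 1).
For λ=2: (A-λI) row 1 is [16, 48], so an eigenvector is (3, -1).
General solution: K_1e^(-6t)(-2,1) + K_2e^(2t)(3,-1).

x(t) = -2K_1e^(-6t) + 3K_2e^(2t), y(t) = K_1e^(-6t) - K_2e^(2t)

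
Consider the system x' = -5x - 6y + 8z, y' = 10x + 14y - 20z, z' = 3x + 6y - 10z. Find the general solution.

x(t) = c_1e^(-t) - 2c_2e^(-2t) + 2c_3e^(2t), y(t) = -2c_1e^(-t) + 5c_2e^(-2t) - 5c_3e^(2t), z(t) = -c_1e^(-t) + 3c_2e^(-2t) - 2c_3e^(2t)

Coefficient matrix A = [[-5, -6, 8], [10, 14, -20], [3, 6, -10]].
det(A - λI) = 0 gives eigenvalues λ = -1, -2, 2.
For λ=-1: eigenvector (1,-2,-1).
For λ=-2: eigenvector (-2,5,3).
For λ=2: eigenvector (2,-5,-2).
General solution: c_1e^(-t)(1,-2,-1) + c_2e^(-2t)(-2,5,3) + c_3e^(2t)(2,-5,-2).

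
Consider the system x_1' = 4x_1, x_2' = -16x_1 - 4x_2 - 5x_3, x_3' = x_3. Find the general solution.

Coefficient matrix A = [[4, 0, 0], [-16, -4, -5], [0, 0, 1]].
det(A - λI) = 0 gives eigenvalues λ = 4, -4, 1.
For λ=4: eigenvector (1,-2,0).
For λ=-4: eigenvector (0,1,0).
For λ=1: eigenvector (0,-1,1).
General solution: c_1e^(4t)(1,-2,0) + c_2e^(-4t)(0,1,0) + c_3e^(t)(0,-1,1).

x_1(t) = c_1e^(4t), x_2(t) = -2c_1e^(4t) + c_2e^(-4t) - c_3e^(t), x_3(t) = c_3e^(t)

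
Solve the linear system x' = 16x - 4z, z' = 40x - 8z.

Coefficient matrix A = [[16, -4], [40, -8]].
Characteristic polynomial det(A - λI) = λ^2 - 8λ + 32 = 0.
Eigenvalues λ = 4 ± 4i (complex conjugate pair).
For λ=4+4i: an eigenvector is (0,-1) - i(1,3) = (0 - i, -1 - 3i).
A real fundamental pair from Re and Im of e^((4+4i)t)v: X_1 = e^(4t)(cos(4t)·(0,-1) + sin(4t)·(1,3)), X_2 = e^(4t)(sin(4t)·(0,-1) - cos(4t)·(1,3)).
General solution: C_1X_1 + C_2X_2.

x(t) = C_1e^(4t)sin(4t) - C_2e^(4t)cos(4t), z(t) = 3C_1e^(4t)sin(4t) - C_1e^(4t)cos(4t) - C_2e^(4t)sin(4t) - 3C_2e^(4t)cos(4t)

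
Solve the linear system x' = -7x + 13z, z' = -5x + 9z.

x(t) = 3c_1e^(t)sin(t) - 2c_1e^(t)cos(t) - 2c_2e^(t)sin(t) - 3c_2e^(t)cos(t), z(t) = 2c_1e^(t)sin(t) - c_1e^(t)cos(t) - c_2e^(t)sin(t) - 2c_2e^(t)cos(t)

Coefficient matrix A = [[-7, 13], [-5, 9]].
Characteristic polynomial det(A - λI) = λ^2 - 2λ + 2 = 0.
Eigenvalues λ = 1 ± i (complex conjugate pair).
For λ=1+i: an eigenvector is (-2,-1) - i(3,2) = (-2 - 3i, -1 - 2i).
A real fundamental pair from Re and Im of e^((1+i)t)v: X_1 = e^(t)(cos(t)·(-2,-1) + sin(t)·(3,2)), X_2 = e^(t)(sin(t)·(-2,-1) - cos(t)·(3,2)).
General solution: c_1X_1 + c_2X_2.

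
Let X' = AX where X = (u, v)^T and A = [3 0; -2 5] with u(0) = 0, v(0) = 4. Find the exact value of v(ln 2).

128

A = [[3,0],[-2,5]]; eigenvalues λ = 5, 3.
Eigenvectors: (0,1) for λ=5, (-1,-1) for λ=3.
From the initial condition, c_1 = 4, c_2 = 0.
v(ln 2) = (4)(2^5)(1) + (0)(2^3)(-1) = 128.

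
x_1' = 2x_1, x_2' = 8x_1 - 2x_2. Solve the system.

Coefficient matrix A = [[2, 0], [8, -2]].
Characteristic polynomial det(A - λI) = λ^2 - 4 = 0.
Eigenvalues λ = -2, 2.
For λ=-2: (A-λI) row 1 is [4, 0], so an eigenvector is (0, -1).
For λ=2: (A-λI) row 2 is [8, -4], so an eigenvector is (1, 2).
General solution: C_1e^(-2t)(0,-1) + C_2e^(2t)(1,2).

x_1(t) = C_2e^(2t), x_2(t) = -C_1e^(-2t) + 2C_2e^(2t)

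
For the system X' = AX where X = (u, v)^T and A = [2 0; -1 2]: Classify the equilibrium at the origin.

unstable improper node

A = [[2,0],[-1,2]]; det(A-λI) = λ^2 - 4λ + 4.
repeated λ = 2 with a single eigenvector.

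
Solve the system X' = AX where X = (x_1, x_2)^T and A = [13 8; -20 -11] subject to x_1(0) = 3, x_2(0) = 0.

x_1(t) = 9e^(t)sin(4t) + 3e^(t)cos(4t), x_2(t) = -15e^(t)sin(4t)

Coefficient matrix A = [[13, 8], [-20, -11]].
Characteristic polynomial det(A - λI) = λ^2 - 2λ + 17 = 0.
Eigenvalues λ = 1 ± 4i (complex conjugate pair).
For λ=1+4i: an eigenvector is (1,-1) - i(1,-2) = (1 - i, -1 + 2i).
A real fundamental pair from Re and Im of e^((1+4i)t)v: X_1 = e^(t)(cos(4t)·(1,-1) + sin(4t)·(1,-2)), X_2 = e^(t)(sin(4t)·(1,-1) - cos(4t)·(1,-2)).
General solution: K_1X_1 + K_2X_2.
Applying x_1(0)=3, x_2(0)=0 gives K_1=6, K_2=3.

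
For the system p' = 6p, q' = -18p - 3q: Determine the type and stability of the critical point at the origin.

A = [[6,0],[-18,-3]]; det(A-λI) = λ^2 - 3λ - 18.
λ = -3, 6: opposite signs.

saddle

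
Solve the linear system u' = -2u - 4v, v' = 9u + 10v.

Coefficient matrix A = [[-2, -4], [9, 10]].
Characteristic polynomial det(A - λI) = λ^2 - 8λ + 16 = 0.
Single eigenvalue λ = 4 with algebraic multiplicity 2.
Eigenvector v = (2,-3); generalized eigenvector w with (A-λI)w=v is (-1,1).
General solution: e^(4t)[K_1·v + K_2·(t·v + w)].

u(t) = 2K_1e^(4t) + 2K_2te^(4t) - K_2e^(4t), v(t) = -3K_1e^(4t) - 3K_2te^(4t) + K_2e^(4t)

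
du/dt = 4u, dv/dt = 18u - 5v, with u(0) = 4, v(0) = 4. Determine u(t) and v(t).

u(t) = 4e^(4t), v(t) = 8e^(4t) - 4e^(-5t)

Coefficient matrix A = [[4, 0], [18, -5]].
Characteristic polynomial det(A - λI) = λ^2 + λ - 20 = 0.
Eigenvalues λ = 4, -5.
For λ=4: (A-λI) row 2 is [18, -9], so an eigenvector is (-1, -2).
For λ=-5: (A-λI) row 1 is [9, 0], so an eigenvector is (0, -1).
General solution: K_1e^(4t)(-1,-2) + K_2e^(-5t)(0,-1).
Applying u(0)=4, v(0)=4 gives K_1=-4, K_2=4.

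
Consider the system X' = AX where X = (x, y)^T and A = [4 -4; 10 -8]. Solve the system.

Coefficient matrix A = [[4, -4], [10, -8]].
Characteristic polynomial det(A - λI) = λ^2 + 4λ + 8 = 0.
Eigenvalues λ = -2 ± 2i (complex conjugate pair).
For λ=-2+2i: an eigenvector is (-1,-1) - i(-1,-2) = (-1 + i, -1 + 2i).
A real fundamental pair from Re and Im of e^((-2+2i)t)v: X_1 = e^(-2t)(cos(2t)·(-1,-1) + sin(2t)·(-1,-2)), X_2 = e^(-2t)(sin(2t)·(-1,-1) - cos(2t)·(-1,-2)).
General solution: K_1X_1 + K_2X_2.

x(t) = -K_1e^(-2t)sin(2t) - K_1e^(-2t)cos(2t) - K_2e^(-2t)sin(2t) + K_2e^(-2t)cos(2t), y(t) = -2K_1e^(-2t)sin(2t) - K_1e^(-2t)cos(2t) - K_2e^(-2t)sin(2t) + 2K_2e^(-2t)cos(2t)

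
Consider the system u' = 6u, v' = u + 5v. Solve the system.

Coefficient matrix A = [[6, 0], [1, 5]].
Characteristic polynomial det(A - λI) = λ^2 - 11λ + 30 = 0.
Eigenvalues λ = 6, 5.
For λ=6: (A-λI) row 2 is [1, -1], so an eigenvector is (-1, -1).
For λ=5: (A-λI) row 1 is [1, 0], so an eigenvector is (0, 1).
General solution: C_1e^(6t)(-1,-1) + C_2e^(5t)(0,1).

u(t) = -C_1e^(6t), v(t) = -C_1e^(6t) + C_2e^(5t)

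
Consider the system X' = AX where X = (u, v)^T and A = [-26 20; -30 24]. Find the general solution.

Coefficient matrix A = [[-26, 20], [-30, 24]].
Characteristic polynomial det(A - λI) = λ^2 + 2λ - 24 = 0.
Eigenvalues λ = -6, 4.
For λ=-6: (A-λI) row 1 is [-20, 20], so an eigenvector is (-1, -1).
For λ=4: (A-λI) row 1 is [-30, 20], so an eigenvector is (-2, -3).
General solution: K_1e^(-6t)(-1,-1) + K_2e^(4t)(-2,-3).

u(t) = -K_1e^(-6t) - 2K_2e^(4t), v(t) = -K_1e^(-6t) - 3K_2e^(4t)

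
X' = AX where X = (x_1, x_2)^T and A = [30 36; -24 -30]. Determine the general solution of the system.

Coefficient matrix A = [[30, 36], [-24, -30]].
Characteristic polynomial det(A - λI) = λ^2 - 36 = 0.
Eigenvalues λ = 6, -6.
For λ=6: (A-λI) row 1 is [24, 36], so an eigenvector is (-3, 2).
For λ=-6: (A-λI) row 1 is [36, 36], so an eigenvector is (1, -1).
General solution: C_1e^(6t)(-3,2) + C_2e^(-6t)(1,-1).

x_1(t) = -3C_1e^(6t) + C_2e^(-6t), x_2(t) = 2C_1e^(6t) - C_2e^(-6t)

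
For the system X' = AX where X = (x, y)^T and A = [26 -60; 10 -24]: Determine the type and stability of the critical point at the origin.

saddle

A = [[26,-60],[10,-24]]; det(A-λI) = λ^2 - 2λ - 24.
λ = -4, 6: opposite signs.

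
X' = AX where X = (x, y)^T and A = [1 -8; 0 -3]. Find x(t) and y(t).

Coefficient matrix A = [[1, -8], [0, -3]].
Characteristic polynomial det(A - λI) = λ^2 + 2λ - 3 = 0.
Eigenvalues λ = -3, 1.
For λ=-3: (A-λI) row 1 is [4, -8], so an eigenvector is (2, 1).
For λ=1: (A-λI) row 1 is [0, -8], so an eigenvector is (-1, 0).
General solution: c_1e^(-3t)(2,1) + c_2e^(t)(-1,0).

x(t) = 2c_1e^(-3t) - c_2e^(t), y(t) = c_1e^(-3t)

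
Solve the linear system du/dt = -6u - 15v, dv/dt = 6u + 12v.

Coefficient matrix A = [[-6, -15], [6, 12]].
Characteristic polynomial det(A - λI) = λ^2 - 6λ + 18 = 0.
Eigenvalues λ = 3 ± 3i (complex conjugate pair).
For λ=3+3i: an eigenvector is (-1,1) - i(-2,1) = (-1 + 2i, 1 - i).
A real fundamental pair from Re and Im of e^((3+3i)t)v: X_1 = e^(3t)(cos(3t)·(-1,1) + sin(3t)·(-2,1)), X_2 = e^(3t)(sin(3t)·(-1,1) - cos(3t)·(-2,1)).
General solution: C_1X_1 + C_2X_2.

u(t) = -2C_1e^(3t)sin(3t) - C_1e^(3t)cos(3t) - C_2e^(3t)sin(3t) + 2C_2e^(3t)cos(3t), v(t) = C_1e^(3t)sin(3t) + C_1e^(3t)cos(3t) + C_2e^(3t)sin(3t) - C_2e^(3t)cos(3t)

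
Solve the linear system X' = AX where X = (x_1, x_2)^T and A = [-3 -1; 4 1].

x_1(t) = -C_1e^(-t) - C_2te^(-t) + C_2e^(-t), x_2(t) = 2C_1e^(-t) + 2C_2te^(-t) - C_2e^(-t)

Coefficient matrix A = [[-3, -1], [4, 1]].
Characteristic polynomial det(A - λI) = λ^2 + 2λ + 1 = 0.
Single eigenvalue λ = -1 with algebraic multiplicity 2.
Eigenvector v = (-1,2); generalized eigenvector w with (A-λI)w=v is (1,-1).
General solution: e^(-t)[C_1·v + C_2·(t·v + w)].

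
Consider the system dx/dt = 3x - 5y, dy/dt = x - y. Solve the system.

Coefficient matrix A = [[3, -5], [1, -1]].
Characteristic polynomial det(A - λI) = λ^2 - 2λ + 2 = 0.
Eigenvalues λ = 1 ± i (complex conjugate pair).
For λ=1+i: an eigenvector is (-2,-1) - i(1,0) = (-2 - i, -1).
A real fundamental pair from Re and Im of e^((1+i)t)v: X_1 = e^(t)(cos(t)·(-2,-1) + sin(t)·(1,0)), X_2 = e^(t)(sin(t)·(-2,-1) - cos(t)·(1,0)).
General solution: K_1X_1 + K_2X_2.

x(t) = K_1e^(t)sin(t) - 2K_1e^(t)cos(t) - 2K_2e^(t)sin(t) - K_2e^(t)cos(t), y(t) = -K_1e^(t)cos(t) - K_2e^(t)sin(t)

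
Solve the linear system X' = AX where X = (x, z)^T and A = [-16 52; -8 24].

Coefficient matrix A = [[-16, 52], [-8, 24]].
Characteristic polynomial det(A - λI) = λ^2 - 8λ + 32 = 0.
Eigenvalues λ = 4 ± 4i (complex conjugate pair).
For λ=4+4i: an eigenvector is (-3,-1) - i(2,1) = (-3 - 2i, -1 - i).
A real fundamental pair from Re and Im of e^((4+4i)t)v: X_1 = e^(4t)(cos(4t)·(-3,-1) + sin(4t)·(2,1)), X_2 = e^(4t)(sin(4t)·(-3,-1) - cos(4t)·(2,1)).
General solution: c_1X_1 + c_2X_2.

x(t) = 2c_1e^(4t)sin(4t) - 3c_1e^(4t)cos(4t) - 3c_2e^(4t)sin(4t) - 2c_2e^(4t)cos(4t), z(t) = c_1e^(4t)sin(4t) - c_1e^(4t)cos(4t) - c_2e^(4t)sin(4t) - c_2e^(4t)cos(4t)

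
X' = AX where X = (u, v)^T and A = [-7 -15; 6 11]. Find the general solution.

u(t) = -2c_1e^(2t)sin(3t) - c_1e^(2t)cos(3t) - c_2e^(2t)sin(3t) + 2c_2e^(2t)cos(3t), v(t) = c_1e^(2t)sin(3t) + c_1e^(2t)cos(3t) + c_2e^(2t)sin(3t) - c_2e^(2t)cos(3t)

Coefficient matrix A = [[-7, -15], [6, 11]].
Characteristic polynomial det(A - λI) = λ^2 - 4λ + 13 = 0.
Eigenvalues λ = 2 ± 3i (complex conjugate pair).
For λ=2+3i: an eigenvector is (-1,1) - i(-2,1) = (-1 + 2i, 1 - i).
A real fundamental pair from Re and Im of e^((2+3i)t)v: X_1 = e^(2t)(cos(3t)·(-1,1) + sin(3t)·(-2,1)), X_2 = e^(2t)(sin(3t)·(-1,1) - cos(3t)·(-2,1)).
General solution: c_1X_1 + c_2X_2.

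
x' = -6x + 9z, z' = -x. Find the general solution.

x(t) = 3c_1e^(-3t) + 3c_2te^(-3t) - c_2e^(-3t), z(t) = c_1e^(-3t) + c_2te^(-3t)

Coefficient matrix A = [[-6, 9], [-1, 0]].
Characteristic polynomial det(A - λI) = λ^2 + 6λ + 9 = 0.
Single eigenvalue λ = -3 with algebraic multiplicity 2.
Eigenvector v = (3,1); generalized eigenvector w with (A-λI)w=v is (-1,0).
General solution: e^(-3t)[c_1·v + c_2·(t·v + w)].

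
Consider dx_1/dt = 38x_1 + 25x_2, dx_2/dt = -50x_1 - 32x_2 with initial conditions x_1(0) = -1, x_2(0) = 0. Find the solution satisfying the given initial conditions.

Coefficient matrix A = [[38, 25], [-50, -32]].
Characteristic polynomial det(A - λI) = λ^2 - 6λ + 34 = 0.
Eigenvalues λ = 3 ± 5i (complex conjugate pair).
For λ=3+5i: an eigenvector is (1,-1) - i(2,-3) = (1 - 2i, -1 + 3i).
A real fundamental pair from Re and Im of e^((3+5i)t)v: X_1 = e^(3t)(cos(5t)·(1,-1) + sin(5t)·(2,-3)), X_2 = e^(3t)(sin(5t)·(1,-1) - cos(5t)·(2,-3)).
General solution: c_1X_1 + c_2X_2.
Applying x_1(0)=-1, x_2(0)=0 gives c_1=-3, c_2=-1.

x_1(t) = -7e^(3t)sin(5t) - e^(3t)cos(5t), x_2(t) = 10e^(3t)sin(5t)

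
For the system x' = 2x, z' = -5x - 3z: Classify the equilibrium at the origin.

saddle

A = [[2,0],[-5,-3]]; det(A-λI) = λ^2 + λ - 6.
λ = 2, -3: opposite signs.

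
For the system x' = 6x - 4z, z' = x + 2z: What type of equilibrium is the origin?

A = [[6,-4],[1,2]]; det(A-λI) = λ^2 - 8λ + 16.
repeated λ = 4 with a single eigenvector.

unstable improper node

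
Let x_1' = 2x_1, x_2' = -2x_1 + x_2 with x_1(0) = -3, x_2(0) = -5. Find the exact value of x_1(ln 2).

A = [[2,0],[-2,1]]; eigenvalues λ = 2, 1.
Eigenvectors: (-1,2) for λ=2, (0,-1) for λ=1.
From the initial condition, c_1 = 3, c_2 = 11.
x_1(ln 2) = (3)(2^2)(-1) + (11)(2^1)(0) = -12.

-12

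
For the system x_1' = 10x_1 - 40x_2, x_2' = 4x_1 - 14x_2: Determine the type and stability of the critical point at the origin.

A = [[10,-40],[4,-14]]; det(A-λI) = λ^2 + 4λ + 20.
λ = -2 ± 4i: negative real part.

stable spiral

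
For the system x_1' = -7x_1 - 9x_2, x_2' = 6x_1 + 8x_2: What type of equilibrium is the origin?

saddle

A = [[-7,-9],[6,8]]; det(A-λI) = λ^2 - λ - 2.
λ = 2, -1: opposite signs.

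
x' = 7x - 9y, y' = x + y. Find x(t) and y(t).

x(t) = 3c_1e^(4t) + 3c_2te^(4t) + c_2e^(4t), y(t) = c_1e^(4t) + c_2te^(4t)

Coefficient matrix A = [[7, -9], [1, 1]].
Characteristic polynomial det(A - λI) = λ^2 - 8λ + 16 = 0.
Single eigenvalue λ = 4 with algebraic multiplicity 2.
Eigenvector v = (3,1); generalized eigenvector w with (A-λI)w=v is (1,0).
General solution: e^(4t)[c_1·v + c_2·(t·v + w)].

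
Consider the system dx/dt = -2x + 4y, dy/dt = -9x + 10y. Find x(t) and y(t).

x(t) = -2c_1e^(4t) - 2c_2te^(4t) + c_2e^(4t), y(t) = -3c_1e^(4t) - 3c_2te^(4t) + c_2e^(4t)

Coefficient matrix A = [[-2, 4], [-9, 10]].
Characteristic polynomial det(A - λI) = λ^2 - 8λ + 16 = 0.
Single eigenvalue λ = 4 with algebraic multiplicity 2.
Eigenvector v = (-2,-3); generalized eigenvector w with (A-λI)w=v is (1,1).
General solution: e^(4t)[c_1·v + c_2·(t·v + w)].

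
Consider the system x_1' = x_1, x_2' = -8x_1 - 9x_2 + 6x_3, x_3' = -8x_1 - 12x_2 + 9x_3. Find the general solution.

Coefficient matrix A = [[1, 0, 0], [-8, -9, 6], [-8, -12, 9]].
det(A - λI) = 0 gives eigenvalues λ = 1, 3, -3.
For λ=1: eigenvector (1,-2,-2).
For λ=3: eigenvector (0,-1,-2).
For λ=-3: eigenvector (0,1,1).
General solution: C_1e^(t)(1,-2,-2) + C_2e^(3t)(0,-1,-2) + C_3e^(-3t)(0,1,1).

x_1(t) = C_1e^(t), x_2(t) = -2C_1e^(t) - C_2e^(3t) + C_3e^(-3t), x_3(t) = -2C_1e^(t) - 2C_2e^(3t) + C_3e^(-3t)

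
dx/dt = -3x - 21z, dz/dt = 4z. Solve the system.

Coefficient matrix A = [[-3, -21], [0, 4]].
Characteristic polynomial det(A - λI) = λ^2 - λ - 12 = 0.
Eigenvalues λ = 4, -3.
For λ=4: (A-λI) row 1 is [-7, -21], so an eigenvector is (-3, 1).
For λ=-3: (A-λI) row 1 is [0, -21], so an eigenvector is (1, 0).
General solution: K_1e^(4t)(-3,1) + K_2e^(-3t)(1,0).

x(t) = -3K_1e^(4t) + K_2e^(-3t), z(t) = K_1e^(4t)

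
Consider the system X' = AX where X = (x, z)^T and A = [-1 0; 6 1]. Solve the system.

Coefficient matrix A = [[-1, 0], [6, 1]].
Characteristic polynomial det(A - λI) = λ^2 - 1 = 0.
Eigenvalues λ = -1, 1.
For λ=-1: (A-λI) row 2 is [6, 2], so an eigenvector is (-1, 3).
For λ=1: (A-λI) row 1 is [-2, 0], so an eigenvector is (0, -1).
General solution: C_1e^(-t)(-1,3) + C_2e^(t)(0,-1).

x(t) = -C_1e^(-t), z(t) = 3C_1e^(-t) - C_2e^(t)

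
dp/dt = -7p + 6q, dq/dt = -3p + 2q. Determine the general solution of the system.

p(t) = C_1e^(-t) - 2C_2e^(-4t), q(t) = C_1e^(-t) - C_2e^(-4t)

Coefficient matrix A = [[-7, 6], [-3, 2]].
Characteristic polynomial det(A - λI) = λ^2 + 5λ + 4 = 0.
Eigenvalues λ = -1, -4.
For λ=-1: (A-λI) row 1 is [-6, 6], so an eigenvector is (1, 1).
For λ=-4: (A-λI) row 1 is [-3, 6], so an eigenvector is (-2, -1).
General solution: C_1e^(-t)(1,1) + C_2e^(-4t)(-2,-1).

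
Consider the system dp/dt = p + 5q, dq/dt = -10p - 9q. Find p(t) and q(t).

p(t) = K_1e^(-4t)sin(5t) - K_2e^(-4t)cos(5t), q(t) = -K_1e^(-4t)sin(5t) + K_1e^(-4t)cos(5t) + K_2e^(-4t)sin(5t) + K_2e^(-4t)cos(5t)

Coefficient matrix A = [[1, 5], [-10, -9]].
Characteristic polynomial det(A - λI) = λ^2 + 8λ + 41 = 0.
Eigenvalues λ = -4 ± 5i (complex conjugate pair).
For λ=-4+5i: an eigenvector is (0,1) - i(1,-1) = (0 - i, 1 + i).
A real fundamental pair from Re and Im of e^((-4+5i)t)v: X_1 = e^(-4t)(cos(5t)·(0,1) + sin(5t)·(1,-1)), X_2 = e^(-4t)(sin(5t)·(0,1) - cos(5t)·(1,-1)).
General solution: K_1X_1 + K_2X_2.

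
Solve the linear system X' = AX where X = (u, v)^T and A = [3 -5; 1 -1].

u(t) = -2c_1e^(t)sin(t) - c_1e^(t)cos(t) - c_2e^(t)sin(t) + 2c_2e^(t)cos(t), v(t) = -c_1e^(t)sin(t) + c_2e^(t)cos(t)

Coefficient matrix A = [[3, -5], [1, -1]].
Characteristic polynomial det(A - λI) = λ^2 - 2λ + 2 = 0.
Eigenvalues λ = 1 ± i (complex conjugate pair).
For λ=1+i: an eigenvector is (-1,0) - i(-2,-1) = (-1 + 2i, 0 + i).
A real fundamental pair from Re and Im of e^((1+i)t)v: X_1 = e^(t)(cos(t)·(-1,0) + sin(t)·(-2,-1)), X_2 = e^(t)(sin(t)·(-1,0) - cos(t)·(-2,-1)).
General solution: c_1X_1 + c_2X_2.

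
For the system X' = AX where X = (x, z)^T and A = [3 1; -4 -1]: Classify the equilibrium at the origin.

unstable improper node

A = [[3,1],[-4,-1]]; det(A-λI) = λ^2 - 2λ + 1.
repeated λ = 1 with a single eigenvector.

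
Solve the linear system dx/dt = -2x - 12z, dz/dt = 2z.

x(t) = 3C_1e^(2t) + C_2e^(-2t), z(t) = -C_1e^(2t)

Coefficient matrix A = [[-2, -12], [0, 2]].
Characteristic polynomial det(A - λI) = λ^2 - 4 = 0.
Eigenvalues λ = 2, -2.
For λ=2: (A-λI) row 1 is [-4, -12], so an eigenvector is (3, -1).
For λ=-2: (A-λI) row 1 is [0, -12], so an eigenvector is (1, 0).
General solution: C_1e^(2t)(3,-1) + C_2e^(-2t)(1,0).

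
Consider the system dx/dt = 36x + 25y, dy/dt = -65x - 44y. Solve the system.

x(t) = 2K_1e^(-4t)sin(5t) - K_1e^(-4t)cos(5t) - K_2e^(-4t)sin(5t) - 2K_2e^(-4t)cos(5t), y(t) = -3K_1e^(-4t)sin(5t) + 2K_1e^(-4t)cos(5t) + 2K_2e^(-4t)sin(5t) + 3K_2e^(-4t)cos(5t)

Coefficient matrix A = [[36, 25], [-65, -44]].
Characteristic polynomial det(A - λI) = λ^2 + 8λ + 41 = 0.
Eigenvalues λ = -4 ± 5i (complex conjugate pair).
For λ=-4+5i: an eigenvector is (-1,2) - i(2,-3) = (-1 - 2i, 2 + 3i).
A real fundamental pair from Re and Im of e^((-4+5i)t)v: X_1 = e^(-4t)(cos(5t)·(-1,2) + sin(5t)·(2,-3)), X_2 = e^(-4t)(sin(5t)·(-1,2) - cos(5t)·(2,-3)).
General solution: K_1X_1 + K_2X_2.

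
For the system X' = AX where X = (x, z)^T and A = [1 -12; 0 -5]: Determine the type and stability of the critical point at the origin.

A = [[1,-12],[0,-5]]; det(A-λI) = λ^2 + 4λ - 5.
λ = 1, -5: opposite signs.

saddle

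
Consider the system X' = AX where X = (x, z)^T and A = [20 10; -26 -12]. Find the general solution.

x(t) = 2K_1e^(4t)sin(2t) - K_1e^(4t)cos(2t) - K_2e^(4t)sin(2t) - 2K_2e^(4t)cos(2t), z(t) = -3K_1e^(4t)sin(2t) + 2K_1e^(4t)cos(2t) + 2K_2e^(4t)sin(2t) + 3K_2e^(4t)cos(2t)

Coefficient matrix A = [[20, 10], [-26, -12]].
Characteristic polynomial det(A - λI) = λ^2 - 8λ + 20 = 0.
Eigenvalues λ = 4 ± 2i (complex conjugate pair).
For λ=4+2i: an eigenvector is (-1,2) - i(2,-3) = (-1 - 2i, 2 + 3i).
A real fundamental pair from Re and Im of e^((4+2i)t)v: X_1 = e^(4t)(cos(2t)·(-1,2) + sin(2t)·(2,-3)), X_2 = e^(4t)(sin(2t)·(-1,2) - cos(2t)·(2,-3)).
General solution: K_1X_1 + K_2X_2.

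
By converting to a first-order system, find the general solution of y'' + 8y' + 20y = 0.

Let x_1 = y, x_2 = y'. Then x_1' = x_2 and x_2' = -20x_1 - 8x_2.
A = [[0,1],[-20,-8]]; det(A-λI) = λ^2 + 8λ + 20.
Eigenvalues λ = -4 ± 2i.

y(t) = c_1e^(-4t)cos(2t) + c_2e^(-4t)sin(2t)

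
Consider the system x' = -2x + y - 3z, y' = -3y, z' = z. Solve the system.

x(t) = -C_1e^(-3t) + C_2e^(-2t) - C_3e^(t), y(t) = C_1e^(-3t), z(t) = C_3e^(t)

Coefficient matrix A = [[-2, 1, -3], [0, -3, 0], [0, 0, 1]].
det(A - λI) = 0 gives eigenvalues λ = -3, -2, 1.
For λ=-3: eigenvector (-1,1,0).
For λ=-2: eigenvector (1,0,0).
For λ=1: eigenvector (-1,0,1).
General solution: C_1e^(-3t)(-1,1,0) + C_2e^(-2t)(1,0,0) + C_3e^(t)(-1,0,1).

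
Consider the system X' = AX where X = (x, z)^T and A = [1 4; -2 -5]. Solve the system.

x(t) = -c_1e^(-3t) - 2c_2e^(-t), z(t) = c_1e^(-3t) + c_2e^(-t)

Coefficient matrix A = [[1, 4], [-2, -5]].
Characteristic polynomial det(A - λI) = λ^2 + 4λ + 3 = 0.
Eigenvalues λ = -3, -1.
For λ=-3: (A-λI) row 1 is [4, 4], so an eigenvector is (-1, 1).
For λ=-1: (A-λI) row 1 is [2, 4], so an eigenvector is (-2, 1).
General solution: c_1e^(-3t)(-1,1) + c_2e^(-t)(-2,1).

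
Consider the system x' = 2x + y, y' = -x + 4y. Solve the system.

Coefficient matrix A = [[2, 1], [-1, 4]].
Characteristic polynomial det(A - λI) = λ^2 - 6λ + 9 = 0.
Single eigenvalue λ = 3 with algebraic multiplicity 2.
Eigenvector v = (-1,-1); generalized eigenvector w with (A-λI)w=v is (1,0).
General solution: e^(3t)[C_1·v + C_2·(t·v + w)].

x(t) = -C_1e^(3t) - C_2te^(3t) + C_2e^(3t), y(t) = -C_1e^(3t) - C_2te^(3t)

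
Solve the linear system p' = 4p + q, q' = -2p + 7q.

Coefficient matrix A = [[4, 1], [-2, 7]].
Characteristic polynomial det(A - λI) = λ^2 - 11λ + 30 = 0.
Eigenvalues λ = 5, 6.
For λ=5: (A-λI) row 1 is [-1, 1], so an eigenvector is (-1, -1).
For λ=6: (A-λI) row 1 is [-2, 1], so an eigenvector is (1, 2).
General solution: K_1e^(5t)(-1,-1) + K_2e^(6t)(1,2).

p(t) = -K_1e^(5t) + K_2e^(6t), q(t) = -K_1e^(5t) + 2K_2e^(6t)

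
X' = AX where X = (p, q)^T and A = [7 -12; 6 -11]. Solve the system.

Coefficient matrix A = [[7, -12], [6, -11]].
Characteristic polynomial det(A - λI) = λ^2 + 4λ - 5 = 0.
Eigenvalues λ = -5, 1.
For λ=-5: (A-λI) row 1 is [12, -12], so an eigenvector is (1, 1).
For λ=1: (A-λI) row 1 is [6, -12], so an eigenvector is (-2, -1).
General solution: c_1e^(-5t)(1,1) + c_2e^(t)(-2,-1).

p(t) = c_1e^(-5t) - 2c_2e^(t), q(t) = c_1e^(-5t) - c_2e^(t)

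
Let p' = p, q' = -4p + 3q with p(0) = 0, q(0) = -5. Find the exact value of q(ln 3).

A = [[1,0],[-4,3]]; eigenvalues λ = 3, 1.
Eigenvectors: (0,-1) for λ=3, (1,2) for λ=1.
From the initial condition, c_1 = 5, c_2 = 0.
q(ln 3) = (5)(3^3)(-1) + (0)(3^1)(2) = -135.

-135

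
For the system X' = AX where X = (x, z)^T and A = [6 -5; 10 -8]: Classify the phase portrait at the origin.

stable spiral

A = [[6,-5],[10,-8]]; det(A-λI) = λ^2 + 2λ + 2.
λ = -1 ± i: negative real part.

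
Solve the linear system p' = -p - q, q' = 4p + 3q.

p(t) = -C_1e^(t) - C_2te^(t) + C_2e^(t), q(t) = 2C_1e^(t) + 2C_2te^(t) - C_2e^(t)

Coefficient matrix A = [[-1, -1], [4, 3]].
Characteristic polynomial det(A - λI) = λ^2 - 2λ + 1 = 0.
Single eigenvalue λ = 1 with algebraic multiplicity 2.
Eigenvector v = (-1,2); generalized eigenvector w with (A-λI)w=v is (1,-1).
General solution: e^(t)[C_1·v + C_2·(t·v + w)].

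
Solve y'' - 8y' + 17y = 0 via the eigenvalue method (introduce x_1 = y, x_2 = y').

Let x_1 = y, x_2 = y'. Then x_1' = x_2 and x_2' = -17x_1 + 8x_2.
A = [[0,1],[-17,8]]; det(A-λI) = λ^2 - 8λ + 17.
Eigenvalues λ = 4 ± i.

y(t) = C_1e^(4t)cos(t) + C_2e^(4t)sin(t)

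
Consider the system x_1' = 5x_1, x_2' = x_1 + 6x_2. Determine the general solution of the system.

Coefficient matrix A = [[5, 0], [1, 6]].
Characteristic polynomial det(A - λI) = λ^2 - 11λ + 30 = 0.
Eigenvalues λ = 5, 6.
For λ=5: (A-λI) row 2 is [1, 1], so an eigenvector is (-1, 1).
For λ=6: (A-λI) row 1 is [-1, 0], so an eigenvector is (0, 1).
General solution: c_1e^(5t)(-1,1) + c_2e^(6t)(0,1).

x_1(t) = -c_1e^(5t), x_2(t) = c_1e^(5t) + c_2e^(6t)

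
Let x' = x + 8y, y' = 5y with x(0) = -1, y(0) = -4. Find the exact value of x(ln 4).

A = [[1,8],[0,5]]; eigenvalues λ = 5, 1.
Eigenvectors: (2,1) for λ=5, (1,0) for λ=1.
From the initial condition, c_1 = -4, c_2 = 7.
x(ln 4) = (-4)(4^5)(2) + (7)(4^1)(1) = -8164.

-8164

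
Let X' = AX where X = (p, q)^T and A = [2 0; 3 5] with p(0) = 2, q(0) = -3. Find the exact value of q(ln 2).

-40

A = [[2,0],[3,5]]; eigenvalues λ = 5, 2.
Eigenvectors: (0,1) for λ=5, (1,-1) for λ=2.
From the initial condition, c_1 = -1, c_2 = 2.
q(ln 2) = (-1)(2^5)(1) + (2)(2^2)(-1) = -40.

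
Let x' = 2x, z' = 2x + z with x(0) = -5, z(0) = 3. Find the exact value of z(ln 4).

-108

A = [[2,0],[2,1]]; eigenvalues λ = 2, 1.
Eigenvectors: (1,2) for λ=2, (0,1) for λ=1.
From the initial condition, c_1 = -5, c_2 = 13.
z(ln 4) = (-5)(4^2)(2) + (13)(4^1)(1) = -108.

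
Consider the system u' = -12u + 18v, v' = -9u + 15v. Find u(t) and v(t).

Coefficient matrix A = [[-12, 18], [-9, 15]].
Characteristic polynomial det(A - λI) = λ^2 - 3λ - 18 = 0.
Eigenvalues λ = -3, 6.
For λ=-3: (A-λI) row 1 is [-9, 18], so an eigenvector is (-2, -1).
For λ=6: (A-λI) row 1 is [-18, 18], so an eigenvector is (-1, -1).
General solution: K_1e^(-3t)(-2,-1) + K_2e^(6t)(-1,-1).

u(t) = -2K_1e^(-3t) - K_2e^(6t), v(t) = -K_1e^(-3t) - K_2e^(6t)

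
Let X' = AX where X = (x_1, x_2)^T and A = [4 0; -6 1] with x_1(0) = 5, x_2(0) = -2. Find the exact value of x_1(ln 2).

80

A = [[4,0],[-6,1]]; eigenvalues λ = 4, 1.
Eigenvectors: (1,-2) for λ=4, (0,-1) for λ=1.
From the initial condition, c_1 = 5, c_2 = -8.
x_1(ln 2) = (5)(2^4)(1) + (-8)(2^1)(0) = 80.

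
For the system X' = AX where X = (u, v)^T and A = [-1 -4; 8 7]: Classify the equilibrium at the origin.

unstable spiral

A = [[-1,-4],[8,7]]; det(A-λI) = λ^2 - 6λ + 25.
λ = 3 ± 4i: positive real part.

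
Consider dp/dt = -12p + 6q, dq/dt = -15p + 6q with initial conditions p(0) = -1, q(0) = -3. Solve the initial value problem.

p(t) = -3e^(-3t)sin(3t) - e^(-3t)cos(3t), q(t) = -4e^(-3t)sin(3t) - 3e^(-3t)cos(3t)

Coefficient matrix A = [[-12, 6], [-15, 6]].
Characteristic polynomial det(A - λI) = λ^2 + 6λ + 18 = 0.
Eigenvalues λ = -3 ± 3i (complex conjugate pair).
For λ=-3+3i: an eigenvector is (-1,-1) - i(1,2) = (-1 - i, -1 - 2i).
A real fundamental pair from Re and Im of e^((-3+3i)t)v: X_1 = e^(-3t)(cos(3t)·(-1,-1) + sin(3t)·(1,2)), X_2 = e^(-3t)(sin(3t)·(-1,-1) - cos(3t)·(1,2)).
General solution: c_1X_1 + c_2X_2.
Applying p(0)=-1, q(0)=-3 gives c_1=-1, c_2=2.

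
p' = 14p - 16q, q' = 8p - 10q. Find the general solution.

p(t) = K_1e^(-2t) + 2K_2e^(6t), q(t) = K_1e^(-2t) + K_2e^(6t)

Coefficient matrix A = [[14, -16], [8, -10]].
Characteristic polynomial det(A - λI) = λ^2 - 4λ - 12 = 0.
Eigenvalues λ = -2, 6.
For λ=-2: (A-λI) row 1 is [16, -16], so an eigenvector is (1, 1).
For λ=6: (A-λI) row 1 is [8, -16], so an eigenvector is (2, 1).
General solution: K_1e^(-2t)(1,1) + K_2e^(6t)(2,1).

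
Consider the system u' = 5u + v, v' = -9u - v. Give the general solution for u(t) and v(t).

u(t) = -K_1e^(2t) - K_2te^(2t) - K_2e^(2t), v(t) = 3K_1e^(2t) + 3K_2te^(2t) + 2K_2e^(2t)

Coefficient matrix A = [[5, 1], [-9, -1]].
Characteristic polynomial det(A - λI) = λ^2 - 4λ + 4 = 0.
Single eigenvalue λ = 2 with algebraic multiplicity 2.
Eigenvector v = (-1,3); generalized eigenvector w with (A-λI)w=v is (-1,2).
General solution: e^(2t)[K_1·v + K_2·(t·v + w)].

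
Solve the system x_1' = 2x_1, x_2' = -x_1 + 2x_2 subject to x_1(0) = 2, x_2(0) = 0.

x_1(t) = 2e^(2t), x_2(t) = -2te^(2t)

Coefficient matrix A = [[2, 0], [-1, 2]].
Characteristic polynomial det(A - λI) = λ^2 - 4λ + 4 = 0.
Single eigenvalue λ = 2 with algebraic multiplicity 2.
Eigenvector v = (0,-1); generalized eigenvector w with (A-λI)w=v is (1,-2).
General solution: e^(2t)[C_1·v + C_2·(t·v + w)].
Applying x_1(0)=2, x_2(0)=0 gives C_1=-4, C_2=2.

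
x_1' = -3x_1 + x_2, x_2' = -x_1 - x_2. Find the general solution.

Coefficient matrix A = [[-3, 1], [-1, -1]].
Characteristic polynomial det(A - λI) = λ^2 + 4λ + 4 = 0.
Single eigenvalue λ = -2 with algebraic multiplicity 2.
Eigenvector v = (1,1); generalized eigenvector w with (A-λI)w=v is (2,3).
General solution: e^(-2t)[C_1·v + C_2·(t·v + w)].

x_1(t) = C_1e^(-2t) + C_2te^(-2t) + 2C_2e^(-2t), x_2(t) = C_1e^(-2t) + C_2te^(-2t) + 3C_2e^(-2t)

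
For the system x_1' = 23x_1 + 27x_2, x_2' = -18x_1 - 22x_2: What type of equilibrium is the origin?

saddle

A = [[23,27],[-18,-22]]; det(A-λI) = λ^2 - λ - 20.
λ = -4, 5: opposite signs.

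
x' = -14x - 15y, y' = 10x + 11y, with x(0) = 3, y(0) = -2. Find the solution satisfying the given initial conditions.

x(t) = 3e^(-4t), y(t) = -2e^(-4t)

Coefficient matrix A = [[-14, -15], [10, 11]].
Characteristic polynomial det(A - λI) = λ^2 + 3λ - 4 = 0.
Eigenvalues λ = 1, -4.
For λ=1: (A-λI) row 1 is [-15, -15], so an eigenvector is (1, -1).
For λ=-4: (A-λI) row 1 is [-10, -15], so an eigenvector is (-3, 2).
General solution: C_1e^(t)(1,-1) + C_2e^(-4t)(-3,2).
Applying x(0)=3, y(0)=-2 gives C_1=0, C_2=-1.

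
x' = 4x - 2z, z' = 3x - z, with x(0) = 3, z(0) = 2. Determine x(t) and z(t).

x(t) = 5e^(2t) - 2e^(t), z(t) = 5e^(2t) - 3e^(t)

Coefficient matrix A = [[4, -2], [3, -1]].
Characteristic polynomial det(A - λI) = λ^2 - 3λ + 2 = 0.
Eigenvalues λ = 1, 2.
For λ=1: (A-λI) row 1 is [3, -2], so an eigenvector is (2, 3).
For λ=2: (A-λI) row 1 is [2, -2], so an eigenvector is (1, 1).
General solution: C_1e^(t)(2,3) + C_2e^(2t)(1,1).
Applying x(0)=3, z(0)=2 gives C_1=-1, C_2=5.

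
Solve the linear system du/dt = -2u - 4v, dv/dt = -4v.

u(t) = 2C_1e^(-4t) + C_2e^(-2t), v(t) = C_1e^(-4t)

Coefficient matrix A = [[-2, -4], [0, -4]].
Characteristic polynomial det(A - λI) = λ^2 + 6λ + 8 = 0.
Eigenvalues λ = -4, -2.
For λ=-4: (A-λI) row 1 is [2, -4], so an eigenvector is (2, 1).
For λ=-2: (A-λI) row 1 is [0, -4], so an eigenvector is (1, 0).
General solution: C_1e^(-4t)(2,1) + C_2e^(-2t)(1,0).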